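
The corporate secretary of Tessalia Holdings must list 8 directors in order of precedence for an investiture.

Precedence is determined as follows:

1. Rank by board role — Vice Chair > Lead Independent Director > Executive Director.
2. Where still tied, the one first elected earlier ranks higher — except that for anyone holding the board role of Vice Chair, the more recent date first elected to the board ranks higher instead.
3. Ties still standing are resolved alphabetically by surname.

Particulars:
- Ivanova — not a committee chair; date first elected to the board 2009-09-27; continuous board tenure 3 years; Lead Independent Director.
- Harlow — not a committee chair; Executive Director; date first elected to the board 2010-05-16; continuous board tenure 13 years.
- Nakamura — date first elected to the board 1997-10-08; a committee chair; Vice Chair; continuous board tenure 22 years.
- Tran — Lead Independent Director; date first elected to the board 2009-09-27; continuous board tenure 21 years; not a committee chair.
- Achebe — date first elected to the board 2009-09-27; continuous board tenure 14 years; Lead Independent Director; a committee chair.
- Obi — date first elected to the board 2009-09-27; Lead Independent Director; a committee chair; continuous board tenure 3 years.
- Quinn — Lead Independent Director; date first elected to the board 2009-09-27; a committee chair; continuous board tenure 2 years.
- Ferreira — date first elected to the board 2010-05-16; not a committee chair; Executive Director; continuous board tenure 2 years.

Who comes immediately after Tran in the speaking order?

Ferreira

By board role: Nakamura (Vice Chair); then Achebe, Ivanova, Obi, Quinn and Tran (Lead Independent Director); then Ferreira and Harlow (Executive Director).
Achebe, Ivanova, Obi, Quinn and Tran all have date first elected to the board 2009-09-27, so the next rule applies.
Among Achebe, Ivanova, Obi, Quinn and Tran, alphabetically by surname: Achebe before Ivanova before Obi before Quinn before Tran.
Ferreira and Harlow both have date first elected to the board 2010-05-16, so the next rule applies.
Among Ferreira and Harlow, alphabetically by surname: Ferreira before Harlow.
Order: Nakamura, Achebe, Ivanova, Obi, Quinn, Tran, Ferreira, Harlow.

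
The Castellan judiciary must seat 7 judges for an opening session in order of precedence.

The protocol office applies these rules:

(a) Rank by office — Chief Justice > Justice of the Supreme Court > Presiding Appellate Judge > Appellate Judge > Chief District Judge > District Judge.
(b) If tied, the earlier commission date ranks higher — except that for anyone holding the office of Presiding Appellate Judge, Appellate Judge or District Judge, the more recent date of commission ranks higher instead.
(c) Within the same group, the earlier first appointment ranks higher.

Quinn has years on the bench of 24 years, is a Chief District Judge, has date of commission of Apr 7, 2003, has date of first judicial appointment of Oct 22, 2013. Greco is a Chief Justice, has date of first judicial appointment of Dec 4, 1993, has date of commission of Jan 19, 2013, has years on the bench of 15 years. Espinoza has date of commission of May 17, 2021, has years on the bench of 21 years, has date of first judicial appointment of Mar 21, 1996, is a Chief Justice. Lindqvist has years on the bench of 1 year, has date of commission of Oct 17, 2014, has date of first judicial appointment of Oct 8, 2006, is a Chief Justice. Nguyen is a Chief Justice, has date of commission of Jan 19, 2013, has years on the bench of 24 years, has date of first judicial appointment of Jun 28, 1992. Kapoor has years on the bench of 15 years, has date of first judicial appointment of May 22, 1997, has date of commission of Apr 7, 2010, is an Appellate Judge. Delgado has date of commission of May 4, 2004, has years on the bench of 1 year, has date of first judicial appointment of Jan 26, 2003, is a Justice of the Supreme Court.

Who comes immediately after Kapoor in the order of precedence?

Quinn

By office: Nguyen, Greco, Lindqvist and Espinoza (Chief Justice); then Delgado (Justice of the Supreme Court); then Kapoor (Appellate Judge); then Quinn (Chief District Judge).
Among Nguyen, Greco, Lindqvist and Espinoza, by date of commission (earlier first): Nguyen and Greco (Jan 19, 2013) before Lindqvist (Oct 17, 2014) before Espinoza (May 17, 2021).
Among Nguyen and Greco, by date of first judicial appointment (earlier first): Nguyen (Jun 28, 1992) before Greco (Dec 4, 1993).
Order: Nguyen, Greco, Lindqvist, Espinoza, Delgado, Kapoor, Quinn.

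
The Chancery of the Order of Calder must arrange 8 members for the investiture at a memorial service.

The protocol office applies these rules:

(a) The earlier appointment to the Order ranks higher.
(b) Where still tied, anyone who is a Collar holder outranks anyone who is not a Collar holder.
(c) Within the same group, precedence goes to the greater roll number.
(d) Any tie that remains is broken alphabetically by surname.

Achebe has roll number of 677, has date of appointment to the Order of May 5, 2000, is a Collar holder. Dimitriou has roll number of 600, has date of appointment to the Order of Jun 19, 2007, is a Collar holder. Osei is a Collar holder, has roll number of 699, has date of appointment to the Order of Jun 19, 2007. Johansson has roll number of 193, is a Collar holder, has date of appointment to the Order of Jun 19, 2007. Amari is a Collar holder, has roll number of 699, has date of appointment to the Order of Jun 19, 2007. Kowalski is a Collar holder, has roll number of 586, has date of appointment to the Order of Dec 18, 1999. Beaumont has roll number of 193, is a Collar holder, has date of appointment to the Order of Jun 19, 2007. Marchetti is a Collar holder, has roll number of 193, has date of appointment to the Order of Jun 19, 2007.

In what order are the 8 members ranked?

Kowalski, Achebe, Amari, Osei, Dimitriou, Beaumont, Johansson, Marchetti

By date of appointment to the Order (earlier first): Kowalski (Dec 18, 1999); then Achebe (May 5, 2000); then Amari, Osei, Dimitriou, Beaumont, Johansson and Marchetti (each Jun 19, 2007).
Amari, Osei, Dimitriou, Beaumont, Johansson and Marchetti are each a Collar holder, so the next rule applies.
Among Amari, Osei, Dimitriou, Beaumont, Johansson and Marchetti, by roll number (higher first): Amari and Osei (699) before Dimitriou (600) before Beaumont, Johansson and Marchetti (193).
Among Amari and Osei, alphabetically by surname: Amari before Osei.
Among Beaumont, Johansson and Marchetti, alphabetically by surname: Beaumont before Johansson before Marchetti.
Full order: Kowalski, Achebe, Amari, Osei, Dimitriou, Beaumont, Johansson, Marchetti.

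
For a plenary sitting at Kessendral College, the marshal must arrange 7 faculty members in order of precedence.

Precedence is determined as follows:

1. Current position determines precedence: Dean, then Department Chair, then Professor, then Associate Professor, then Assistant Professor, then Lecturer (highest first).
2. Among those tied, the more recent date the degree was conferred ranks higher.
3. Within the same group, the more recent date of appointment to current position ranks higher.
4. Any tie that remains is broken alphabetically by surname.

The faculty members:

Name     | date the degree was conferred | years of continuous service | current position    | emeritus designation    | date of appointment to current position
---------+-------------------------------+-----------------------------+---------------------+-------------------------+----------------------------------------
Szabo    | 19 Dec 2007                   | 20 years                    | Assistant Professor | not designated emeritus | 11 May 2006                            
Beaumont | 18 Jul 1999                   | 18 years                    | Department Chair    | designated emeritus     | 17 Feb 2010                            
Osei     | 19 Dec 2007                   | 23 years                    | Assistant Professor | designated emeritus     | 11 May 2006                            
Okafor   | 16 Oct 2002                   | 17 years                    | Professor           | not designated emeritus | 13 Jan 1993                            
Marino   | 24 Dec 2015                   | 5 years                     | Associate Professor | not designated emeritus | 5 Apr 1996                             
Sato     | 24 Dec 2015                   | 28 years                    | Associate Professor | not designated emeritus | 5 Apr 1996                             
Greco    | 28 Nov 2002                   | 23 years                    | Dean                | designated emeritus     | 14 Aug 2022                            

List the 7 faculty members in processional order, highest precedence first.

By current position: Greco (Dean); then Beaumont (Department Chair); then Okafor (Professor); then Marino and Sato (Associate Professor); then Osei and Szabo (Assistant Professor).
Marino and Sato both have date the degree was conferred 24 Dec 2015, so the next rule applies.
Marino and Sato both have date of appointment to current position 5 Apr 1996, so the next rule applies.
Among Marino and Sato, alphabetically by surname: Marino before Sato.
Osei and Szabo both have date the degree was conferred 19 Dec 2007, so the next rule applies.
Osei and Szabo both have date of appointment to current position 11 May 2006, so the next rule applies.
Among Osei and Szabo, alphabetically by surname: Osei before Szabo.
Full order: Greco, Beaumont, Okafor, Marino, Sato, Osei, Szabo.

Greco, Beaumont, Okafor, Marino, Sato, Osei, Szabo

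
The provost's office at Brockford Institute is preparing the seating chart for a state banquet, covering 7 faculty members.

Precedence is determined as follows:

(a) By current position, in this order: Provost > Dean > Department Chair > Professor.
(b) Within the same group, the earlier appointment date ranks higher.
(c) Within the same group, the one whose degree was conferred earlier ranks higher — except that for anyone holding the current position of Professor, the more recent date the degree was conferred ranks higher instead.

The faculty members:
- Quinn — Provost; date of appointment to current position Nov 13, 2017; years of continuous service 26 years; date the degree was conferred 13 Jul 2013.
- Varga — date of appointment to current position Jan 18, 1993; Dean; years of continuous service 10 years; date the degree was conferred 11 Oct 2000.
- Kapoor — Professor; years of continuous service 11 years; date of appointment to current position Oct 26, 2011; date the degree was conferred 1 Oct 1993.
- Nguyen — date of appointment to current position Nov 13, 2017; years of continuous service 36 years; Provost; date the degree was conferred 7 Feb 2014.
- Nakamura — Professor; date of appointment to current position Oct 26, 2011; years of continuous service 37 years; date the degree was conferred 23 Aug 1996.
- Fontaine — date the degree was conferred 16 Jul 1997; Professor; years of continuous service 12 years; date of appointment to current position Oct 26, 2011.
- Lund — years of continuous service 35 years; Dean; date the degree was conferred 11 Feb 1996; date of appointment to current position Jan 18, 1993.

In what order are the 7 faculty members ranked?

By current position: Quinn and Nguyen (Provost); then Lund and Varga (Dean); then Fontaine, Nakamura and Kapoor (Professor).
Quinn and Nguyen both have date of appointment to current position Nov 13, 2017, so the next rule applies.
Among Quinn and Nguyen, by date the degree was conferred (earlier first): Quinn (13 Jul 2013) before Nguyen (7 Feb 2014).
Lund and Varga both have date of appointment to current position Jan 18, 1993, so the next rule applies.
Among Lund and Varga, by date the degree was conferred (earlier first): Lund (11 Feb 1996) before Varga (11 Oct 2000).
Fontaine, Nakamura and Kapoor all have date of appointment to current position Oct 26, 2011, so the next rule applies.
Among Fontaine, Nakamura and Kapoor, by date the degree was conferred (later first) (reversed rule for this group): Fontaine (16 Jul 1997) before Nakamura (23 Aug 1996) before Kapoor (1 Oct 1993).
Full order: Quinn, Nguyen, Lund, Varga, Fontaine, Nakamura, Kapoor.

Quinn, Nguyen, Lund, Varga, Fontaine, Nakamura, Kapoor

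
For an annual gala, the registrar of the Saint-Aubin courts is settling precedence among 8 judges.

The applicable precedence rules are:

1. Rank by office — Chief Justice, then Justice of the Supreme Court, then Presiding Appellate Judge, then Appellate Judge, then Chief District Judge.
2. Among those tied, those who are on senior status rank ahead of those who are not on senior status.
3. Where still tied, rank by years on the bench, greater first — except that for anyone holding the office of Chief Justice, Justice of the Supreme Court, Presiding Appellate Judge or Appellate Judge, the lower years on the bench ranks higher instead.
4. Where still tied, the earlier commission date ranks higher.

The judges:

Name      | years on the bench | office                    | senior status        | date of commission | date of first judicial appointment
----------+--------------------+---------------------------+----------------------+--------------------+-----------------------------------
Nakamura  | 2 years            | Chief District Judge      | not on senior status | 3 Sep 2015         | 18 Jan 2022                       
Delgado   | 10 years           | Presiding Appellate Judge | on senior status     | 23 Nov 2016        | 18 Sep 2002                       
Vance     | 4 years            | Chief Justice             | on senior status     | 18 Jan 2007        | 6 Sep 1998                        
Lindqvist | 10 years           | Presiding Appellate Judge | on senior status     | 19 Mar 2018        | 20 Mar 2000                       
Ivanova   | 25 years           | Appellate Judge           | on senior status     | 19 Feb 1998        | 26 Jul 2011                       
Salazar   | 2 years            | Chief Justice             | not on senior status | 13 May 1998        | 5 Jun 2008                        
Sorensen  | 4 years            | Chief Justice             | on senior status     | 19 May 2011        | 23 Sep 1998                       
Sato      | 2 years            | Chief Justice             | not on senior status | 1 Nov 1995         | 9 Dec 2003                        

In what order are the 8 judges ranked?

By office: Vance, Sorensen, Sato and Salazar (Chief Justice); then Delgado and Lindqvist (Presiding Appellate Judge); then Ivanova (Appellate Judge); then Nakamura (Chief District Judge).
Among Vance, Sorensen, Sato and Salazar, on senior status before not on senior status: Vance and Sorensen (on senior status) before Sato and Salazar (not on senior status).
Vance and Sorensen both have years on the bench 4 years, so the next rule applies.
Among Vance and Sorensen, by date of commission (earlier first): Vance (18 Jan 2007) before Sorensen (19 May 2011).
Sato and Salazar both have years on the bench 2 years, so the next rule applies.
Among Sato and Salazar, by date of commission (earlier first): Sato (1 Nov 1995) before Salazar (13 May 1998).
Delgado and Lindqvist are each on senior status, so the next rule applies.
Delgado and Lindqvist both have years on the bench 10 years, so the next rule applies.
Among Delgado and Lindqvist, by date of commission (earlier first): Delgado (23 Nov 2016) before Lindqvist (19 Mar 2018).
Full order: Vance, Sorensen, Sato, Salazar, Delgado, Lindqvist, Ivanova, Nakamura.

Vance, Sorensen, Sato, Salazar, Delgado, Lindqvist, Ivanova, Nakamura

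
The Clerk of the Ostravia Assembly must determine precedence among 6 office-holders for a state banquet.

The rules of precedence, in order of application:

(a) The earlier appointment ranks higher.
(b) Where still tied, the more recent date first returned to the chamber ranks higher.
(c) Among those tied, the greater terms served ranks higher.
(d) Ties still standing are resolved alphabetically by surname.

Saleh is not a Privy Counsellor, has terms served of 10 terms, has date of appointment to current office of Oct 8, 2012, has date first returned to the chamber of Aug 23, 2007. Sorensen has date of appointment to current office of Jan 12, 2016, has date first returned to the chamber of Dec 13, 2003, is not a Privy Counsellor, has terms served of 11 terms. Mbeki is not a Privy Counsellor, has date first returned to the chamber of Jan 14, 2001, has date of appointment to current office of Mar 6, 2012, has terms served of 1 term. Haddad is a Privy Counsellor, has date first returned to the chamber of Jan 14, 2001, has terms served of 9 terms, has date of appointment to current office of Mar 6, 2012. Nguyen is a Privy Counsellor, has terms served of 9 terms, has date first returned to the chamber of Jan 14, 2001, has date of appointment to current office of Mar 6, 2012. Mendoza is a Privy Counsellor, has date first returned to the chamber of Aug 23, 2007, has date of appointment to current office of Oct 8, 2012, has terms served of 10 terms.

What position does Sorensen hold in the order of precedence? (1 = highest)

6

By date of appointment to current office (earlier first): Haddad, Nguyen and Mbeki (each Mar 6, 2012); then Mendoza and Saleh (both Oct 8, 2012); then Sorensen (Jan 12, 2016).
Haddad, Nguyen and Mbeki all have date first returned to the chamber Jan 14, 2001, so the next rule applies.
Among Haddad, Nguyen and Mbeki, by terms served (higher first): Haddad and Nguyen (9 terms) before Mbeki (1 term).
Among Haddad and Nguyen, alphabetically by surname: Haddad before Nguyen.
Mendoza and Saleh both have date first returned to the chamber Aug 23, 2007, so the next rule applies.
Mendoza and Saleh both have terms served 10 terms, so the next rule applies.
Among Mendoza and Saleh, alphabetically by surname: Mendoza before Saleh.
Order: Haddad, Nguyen, Mbeki, Mendoza, Saleh, Sorensen. So position 6.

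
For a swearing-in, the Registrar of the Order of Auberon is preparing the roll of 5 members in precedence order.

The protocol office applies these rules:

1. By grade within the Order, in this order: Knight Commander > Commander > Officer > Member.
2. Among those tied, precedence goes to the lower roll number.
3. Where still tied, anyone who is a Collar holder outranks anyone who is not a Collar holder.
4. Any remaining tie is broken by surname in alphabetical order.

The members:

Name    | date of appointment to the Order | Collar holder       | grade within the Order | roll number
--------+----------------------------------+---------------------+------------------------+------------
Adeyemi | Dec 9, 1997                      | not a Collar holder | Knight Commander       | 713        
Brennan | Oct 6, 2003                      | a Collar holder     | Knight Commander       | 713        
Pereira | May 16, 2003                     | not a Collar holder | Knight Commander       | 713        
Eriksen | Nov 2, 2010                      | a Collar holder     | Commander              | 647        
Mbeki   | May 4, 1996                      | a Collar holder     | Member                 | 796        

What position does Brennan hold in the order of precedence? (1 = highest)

By grade within the Order: Brennan, Adeyemi and Pereira (Knight Commander); then Eriksen (Commander); then Mbeki (Member).
Brennan, Adeyemi and Pereira all have roll number 713, so the next rule applies.
Among Brennan, Adeyemi and Pereira, a Collar holder before not a Collar holder: Brennan (a Collar holder) before Adeyemi and Pereira (not a Collar holder).
Among Adeyemi and Pereira, alphabetically by surname: Adeyemi before Pereira.
Order: Brennan, Adeyemi, Pereira, Eriksen, Mbeki. So position 1.

1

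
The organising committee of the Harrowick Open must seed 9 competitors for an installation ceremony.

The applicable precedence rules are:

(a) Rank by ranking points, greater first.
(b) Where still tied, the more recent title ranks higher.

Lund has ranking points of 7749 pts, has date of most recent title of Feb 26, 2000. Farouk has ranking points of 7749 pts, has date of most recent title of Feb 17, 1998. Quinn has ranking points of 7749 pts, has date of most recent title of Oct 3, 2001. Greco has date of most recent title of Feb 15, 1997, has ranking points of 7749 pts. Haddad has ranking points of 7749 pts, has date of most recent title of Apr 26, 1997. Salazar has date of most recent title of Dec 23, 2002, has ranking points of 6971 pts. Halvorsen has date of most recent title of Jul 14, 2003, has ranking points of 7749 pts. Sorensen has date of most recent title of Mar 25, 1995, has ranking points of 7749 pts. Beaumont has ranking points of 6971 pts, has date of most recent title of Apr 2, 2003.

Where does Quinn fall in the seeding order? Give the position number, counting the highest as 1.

2

By ranking points (higher first): Halvorsen, Quinn, Lund, Farouk, Haddad, Greco and Sorensen (each 7749 pts); then Beaumont and Salazar (both 6971 pts).
Among Halvorsen, Quinn, Lund, Farouk, Haddad, Greco and Sorensen, by date of most recent title (later first): Halvorsen (Jul 14, 2003) before Quinn (Oct 3, 2001) before Lund (Feb 26, 2000) before Farouk (Feb 17, 1998) before Haddad (Apr 26, 1997) before Greco (Feb 15, 1997) before Sorensen (Mar 25, 1995).
Among Beaumont and Salazar, by date of most recent title (later first): Beaumont (Apr 2, 2003) before Salazar (Dec 23, 2002).
Order: Halvorsen, Quinn, Lund, Farouk, Haddad, Greco, Sorensen, Beaumont, Salazar. So position 2.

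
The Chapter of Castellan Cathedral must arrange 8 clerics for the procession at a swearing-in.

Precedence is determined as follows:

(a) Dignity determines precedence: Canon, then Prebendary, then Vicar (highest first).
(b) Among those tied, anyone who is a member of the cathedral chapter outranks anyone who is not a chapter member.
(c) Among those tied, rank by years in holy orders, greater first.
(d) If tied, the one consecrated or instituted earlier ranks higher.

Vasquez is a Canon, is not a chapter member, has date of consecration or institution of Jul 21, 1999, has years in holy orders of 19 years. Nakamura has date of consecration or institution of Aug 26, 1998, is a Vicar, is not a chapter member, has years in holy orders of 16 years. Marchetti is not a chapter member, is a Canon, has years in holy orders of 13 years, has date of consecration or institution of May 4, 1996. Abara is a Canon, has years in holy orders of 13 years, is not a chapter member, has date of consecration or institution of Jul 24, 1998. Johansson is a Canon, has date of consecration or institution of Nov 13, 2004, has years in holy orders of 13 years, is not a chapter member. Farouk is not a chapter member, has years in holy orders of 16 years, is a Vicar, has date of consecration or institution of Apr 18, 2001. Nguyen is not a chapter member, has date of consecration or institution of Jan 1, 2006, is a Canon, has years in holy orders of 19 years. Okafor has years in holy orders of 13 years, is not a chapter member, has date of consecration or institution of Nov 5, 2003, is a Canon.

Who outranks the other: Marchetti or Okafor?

Marchetti

By dignity: Vasquez, Nguyen, Marchetti, Abara, Okafor and Johansson (Canon); then Nakamura and Farouk (Vicar).
Vasquez, Nguyen, Marchetti, Abara, Okafor and Johansson are each not a chapter member, so the next rule applies.
Among Vasquez, Nguyen, Marchetti, Abara, Okafor and Johansson, by years in holy orders (higher first): Vasquez and Nguyen (19 years) before Marchetti, Abara, Okafor and Johansson (13 years).
Among Vasquez and Nguyen, by date of consecration or institution (earlier first): Vasquez (Jul 21, 1999) before Nguyen (Jan 1, 2006).
Among Marchetti, Abara, Okafor and Johansson, by date of consecration or institution (earlier first): Marchetti (May 4, 1996) before Abara (Jul 24, 1998) before Okafor (Nov 5, 2003) before Johansson (Nov 13, 2004).
Nakamura and Farouk are each not a chapter member, so the next rule applies.
Nakamura and Farouk both have years in holy orders 16 years, so the next rule applies.
Among Nakamura and Farouk, by date of consecration or institution (earlier first): Nakamura (Aug 26, 1998) before Farouk (Apr 18, 2001).
So Marchetti takes precedence.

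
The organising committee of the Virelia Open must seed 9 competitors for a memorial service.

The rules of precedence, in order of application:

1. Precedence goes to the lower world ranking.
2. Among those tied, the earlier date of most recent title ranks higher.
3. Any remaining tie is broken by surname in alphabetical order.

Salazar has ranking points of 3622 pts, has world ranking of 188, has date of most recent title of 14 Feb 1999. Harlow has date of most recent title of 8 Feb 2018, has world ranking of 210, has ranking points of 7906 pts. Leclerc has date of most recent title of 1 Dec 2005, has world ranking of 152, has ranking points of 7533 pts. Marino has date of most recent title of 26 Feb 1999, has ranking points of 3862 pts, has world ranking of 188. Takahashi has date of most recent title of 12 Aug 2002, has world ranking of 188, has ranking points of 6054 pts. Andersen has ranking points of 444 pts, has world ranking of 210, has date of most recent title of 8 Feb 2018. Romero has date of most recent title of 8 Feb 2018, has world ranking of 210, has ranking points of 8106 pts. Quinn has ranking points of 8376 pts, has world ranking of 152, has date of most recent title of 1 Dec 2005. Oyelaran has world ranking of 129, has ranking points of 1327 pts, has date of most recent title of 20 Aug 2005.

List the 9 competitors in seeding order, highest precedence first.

Oyelaran, Leclerc, Quinn, Salazar, Marino, Takahashi, Andersen, Harlow, Romero

By world ranking (lower first): Oyelaran (129); then Leclerc and Quinn (both 152); then Salazar, Marino and Takahashi (each 188); then Andersen, Harlow and Romero (each 210).
Leclerc and Quinn both have date of most recent title 1 Dec 2005, so the next rule applies.
Among Leclerc and Quinn, alphabetically by surname: Leclerc before Quinn.
Among Salazar, Marino and Takahashi, by date of most recent title (earlier first): Salazar (14 Feb 1999) before Marino (26 Feb 1999) before Takahashi (12 Aug 2002).
Andersen, Harlow and Romero all have date of most recent title 8 Feb 2018, so the next rule applies.
Among Andersen, Harlow and Romero, alphabetically by surname: Andersen before Harlow before Romero.
Full order: Oyelaran, Leclerc, Quinn, Salazar, Marino, Takahashi, Andersen, Harlow, Romero.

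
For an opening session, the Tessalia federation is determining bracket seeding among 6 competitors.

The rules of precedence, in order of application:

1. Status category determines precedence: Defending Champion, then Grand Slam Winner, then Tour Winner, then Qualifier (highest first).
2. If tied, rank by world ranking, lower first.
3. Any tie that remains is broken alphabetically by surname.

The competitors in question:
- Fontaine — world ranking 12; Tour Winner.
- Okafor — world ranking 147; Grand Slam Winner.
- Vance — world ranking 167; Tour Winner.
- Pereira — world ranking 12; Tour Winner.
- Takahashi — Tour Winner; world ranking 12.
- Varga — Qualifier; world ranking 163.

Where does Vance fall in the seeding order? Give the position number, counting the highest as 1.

5

By status category: Okafor (Grand Slam Winner); then Fontaine, Pereira, Takahashi and Vance (Tour Winner); then Varga (Qualifier).
Among Fontaine, Pereira, Takahashi and Vance, by world ranking (lower first): Fontaine, Pereira and Takahashi (12) before Vance (167).
Among Fontaine, Pereira and Takahashi, alphabetically by surname: Fontaine before Pereira before Takahashi.
Order: Okafor, Fontaine, Pereira, Takahashi, Vance, Varga. So position 5.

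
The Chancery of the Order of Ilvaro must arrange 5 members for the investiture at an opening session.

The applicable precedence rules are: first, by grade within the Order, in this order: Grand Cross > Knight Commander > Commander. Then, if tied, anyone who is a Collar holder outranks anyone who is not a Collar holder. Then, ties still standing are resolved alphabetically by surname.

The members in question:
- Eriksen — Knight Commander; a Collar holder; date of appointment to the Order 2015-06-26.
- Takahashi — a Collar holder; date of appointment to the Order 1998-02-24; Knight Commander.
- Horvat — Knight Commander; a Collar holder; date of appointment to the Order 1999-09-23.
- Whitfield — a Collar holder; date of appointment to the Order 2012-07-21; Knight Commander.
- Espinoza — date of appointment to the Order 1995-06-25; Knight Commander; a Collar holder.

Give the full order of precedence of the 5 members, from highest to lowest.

Eriksen, Espinoza, Horvat, Takahashi, Whitfield

By grade within the Order: Eriksen, Espinoza, Horvat, Takahashi and Whitfield (Knight Commander).
Eriksen, Espinoza, Horvat, Takahashi and Whitfield are each a Collar holder, so the next rule applies.
Among Eriksen, Espinoza, Horvat, Takahashi and Whitfield, alphabetically by surname: Eriksen before Espinoza before Horvat before Takahashi before Whitfield.
Full order: Eriksen, Espinoza, Horvat, Takahashi, Whitfield.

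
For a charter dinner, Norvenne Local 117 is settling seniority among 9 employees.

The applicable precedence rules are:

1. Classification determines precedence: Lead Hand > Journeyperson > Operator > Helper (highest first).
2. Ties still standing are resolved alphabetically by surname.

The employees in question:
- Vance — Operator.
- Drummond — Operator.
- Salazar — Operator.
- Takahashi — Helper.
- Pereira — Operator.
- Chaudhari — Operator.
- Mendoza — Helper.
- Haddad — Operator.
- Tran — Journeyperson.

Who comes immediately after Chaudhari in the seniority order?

By classification: Tran (Journeyperson); then Chaudhari, Drummond, Haddad, Pereira, Salazar and Vance (Operator); then Mendoza and Takahashi (Helper).
Among Chaudhari, Drummond, Haddad, Pereira, Salazar and Vance, alphabetically by surname: Chaudhari before Drummond before Haddad before Pereira before Salazar before Vance.
Among Mendoza and Takahashi, alphabetically by surname: Mendoza before Takahashi.
Order: Tran, Chaudhari, Drummond, Haddad, Pereira, Salazar, Vance, Mendoza, Takahashi.

Drummond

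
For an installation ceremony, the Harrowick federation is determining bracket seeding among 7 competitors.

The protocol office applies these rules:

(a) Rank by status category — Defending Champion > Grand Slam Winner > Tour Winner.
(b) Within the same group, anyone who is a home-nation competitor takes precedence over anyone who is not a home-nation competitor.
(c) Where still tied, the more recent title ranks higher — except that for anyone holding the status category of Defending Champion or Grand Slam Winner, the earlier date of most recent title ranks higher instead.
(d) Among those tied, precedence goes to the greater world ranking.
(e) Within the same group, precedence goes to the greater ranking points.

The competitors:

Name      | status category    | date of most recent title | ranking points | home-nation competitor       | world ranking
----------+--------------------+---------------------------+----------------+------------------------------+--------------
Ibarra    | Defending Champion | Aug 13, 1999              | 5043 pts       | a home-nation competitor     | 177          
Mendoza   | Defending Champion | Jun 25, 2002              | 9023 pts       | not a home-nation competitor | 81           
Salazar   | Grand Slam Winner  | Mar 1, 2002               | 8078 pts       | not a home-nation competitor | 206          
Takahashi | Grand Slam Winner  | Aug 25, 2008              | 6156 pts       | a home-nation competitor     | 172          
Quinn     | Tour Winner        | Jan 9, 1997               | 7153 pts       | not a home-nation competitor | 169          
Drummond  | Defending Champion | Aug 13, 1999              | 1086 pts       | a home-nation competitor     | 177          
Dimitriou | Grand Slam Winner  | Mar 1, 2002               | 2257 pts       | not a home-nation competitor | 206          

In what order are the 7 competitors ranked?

Ibarra, Drummond, Mendoza, Takahashi, Salazar, Dimitriou, Quinn

By status category: Ibarra, Drummond and Mendoza (Defending Champion); then Takahashi, Salazar and Dimitriou (Grand Slam Winner); then Quinn (Tour Winner).
Among Ibarra, Drummond and Mendoza, a home-nation competitor before not a home-nation competitor: Ibarra and Drummond (a home-nation competitor) before Mendoza (not a home-nation competitor).
Ibarra and Drummond both have date of most recent title Aug 13, 1999, so the next rule applies.
Ibarra and Drummond both have world ranking 177, so the next rule applies.
Among Ibarra and Drummond, by ranking points (higher first): Ibarra (5043 pts) before Drummond (1086 pts).
Among Takahashi, Salazar and Dimitriou, a home-nation competitor before not a home-nation competitor: Takahashi (a home-nation competitor) before Salazar and Dimitriou (not a home-nation competitor).
Salazar and Dimitriou both have date of most recent title Mar 1, 2002, so the next rule applies.
Salazar and Dimitriou both have world ranking 206, so the next rule applies.
Among Salazar and Dimitriou, by ranking points (higher first): Salazar (8078 pts) before Dimitriou (2257 pts).
Full order: Ibarra, Drummond, Mendoza, Takahashi, Salazar, Dimitriou, Quinn.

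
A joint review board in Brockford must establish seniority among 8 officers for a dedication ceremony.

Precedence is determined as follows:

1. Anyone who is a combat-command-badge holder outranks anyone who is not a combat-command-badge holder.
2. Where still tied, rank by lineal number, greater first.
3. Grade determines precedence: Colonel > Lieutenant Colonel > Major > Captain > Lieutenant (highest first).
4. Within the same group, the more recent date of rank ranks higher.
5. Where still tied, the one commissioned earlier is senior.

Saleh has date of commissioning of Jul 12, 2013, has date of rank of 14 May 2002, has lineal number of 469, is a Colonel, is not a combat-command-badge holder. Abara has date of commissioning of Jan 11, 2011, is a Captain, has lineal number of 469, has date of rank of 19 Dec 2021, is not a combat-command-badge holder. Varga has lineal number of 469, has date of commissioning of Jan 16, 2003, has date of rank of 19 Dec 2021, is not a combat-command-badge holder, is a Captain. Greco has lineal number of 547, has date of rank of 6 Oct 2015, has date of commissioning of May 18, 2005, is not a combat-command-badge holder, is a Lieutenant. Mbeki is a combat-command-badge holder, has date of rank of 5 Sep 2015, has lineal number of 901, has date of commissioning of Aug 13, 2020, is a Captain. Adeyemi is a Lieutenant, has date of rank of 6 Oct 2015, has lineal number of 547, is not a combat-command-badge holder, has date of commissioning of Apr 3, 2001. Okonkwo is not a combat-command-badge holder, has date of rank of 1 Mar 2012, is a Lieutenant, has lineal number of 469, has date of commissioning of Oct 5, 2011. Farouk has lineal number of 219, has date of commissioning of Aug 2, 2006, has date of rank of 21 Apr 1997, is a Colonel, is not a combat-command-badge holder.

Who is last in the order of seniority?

Farouk

By the first rule: Mbeki (a combat-command-badge holder); then Adeyemi, Greco, Saleh, Varga, Abara, Okonkwo and Farouk (each not a combat-command-badge holder).
Among Adeyemi, Greco, Saleh, Varga, Abara, Okonkwo and Farouk, by lineal number (higher first): Adeyemi and Greco (547) before Saleh, Varga, Abara and Okonkwo (469) before Farouk (219).
Adeyemi and Greco are each Lieutenant, so the next rule applies.
Adeyemi and Greco both have date of rank 6 Oct 2015, so the next rule applies.
Among Adeyemi and Greco, by date of commissioning (earlier first): Adeyemi (Apr 3, 2001) before Greco (May 18, 2005).
Among Saleh, Varga, Abara and Okonkwo, by grade: Saleh (Colonel) before Varga and Abara (Captain) before Okonkwo (Lieutenant).
Varga and Abara both have date of rank 19 Dec 2021, so the next rule applies.
Among Varga and Abara, by date of commissioning (earlier first): Varga (Jan 16, 2003) before Abara (Jan 11, 2011).
Order: Mbeki, Adeyemi, Greco, Saleh, Varga, Abara, Okonkwo, Farouk.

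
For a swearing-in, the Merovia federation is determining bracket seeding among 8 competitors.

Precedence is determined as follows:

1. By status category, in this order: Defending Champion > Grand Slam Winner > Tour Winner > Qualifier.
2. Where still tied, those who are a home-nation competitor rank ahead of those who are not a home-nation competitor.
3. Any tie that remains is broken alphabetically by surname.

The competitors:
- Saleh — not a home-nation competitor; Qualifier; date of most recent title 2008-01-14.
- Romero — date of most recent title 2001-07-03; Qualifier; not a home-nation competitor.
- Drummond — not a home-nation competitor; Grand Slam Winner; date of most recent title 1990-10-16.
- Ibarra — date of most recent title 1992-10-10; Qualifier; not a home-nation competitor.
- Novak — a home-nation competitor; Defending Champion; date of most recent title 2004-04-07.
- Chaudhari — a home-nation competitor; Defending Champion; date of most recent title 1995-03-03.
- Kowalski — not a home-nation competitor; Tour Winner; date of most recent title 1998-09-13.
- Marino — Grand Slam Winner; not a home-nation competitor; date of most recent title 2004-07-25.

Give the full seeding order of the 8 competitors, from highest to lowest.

By status category: Chaudhari and Novak (Defending Champion); then Drummond and Marino (Grand Slam Winner); then Kowalski (Tour Winner); then Ibarra, Romero and Saleh (Qualifier).
Chaudhari and Novak are each a home-nation competitor, so the next rule applies.
Among Chaudhari and Novak, alphabetically by surname: Chaudhari before Novak.
Drummond and Marino are each not a home-nation competitor, so the next rule applies.
Among Drummond and Marino, alphabetically by surname: Drummond before Marino.
Ibarra, Romero and Saleh are each not a home-nation competitor, so the next rule applies.
Among Ibarra, Romero and Saleh, alphabetically by surname: Ibarra before Romero before Saleh.
Full order: Chaudhari, Novak, Drummond, Marino, Kowalski, Ibarra, Romero, Saleh.

Chaudhari, Novak, Drummond, Marino, Kowalski, Ibarra, Romero, Saleh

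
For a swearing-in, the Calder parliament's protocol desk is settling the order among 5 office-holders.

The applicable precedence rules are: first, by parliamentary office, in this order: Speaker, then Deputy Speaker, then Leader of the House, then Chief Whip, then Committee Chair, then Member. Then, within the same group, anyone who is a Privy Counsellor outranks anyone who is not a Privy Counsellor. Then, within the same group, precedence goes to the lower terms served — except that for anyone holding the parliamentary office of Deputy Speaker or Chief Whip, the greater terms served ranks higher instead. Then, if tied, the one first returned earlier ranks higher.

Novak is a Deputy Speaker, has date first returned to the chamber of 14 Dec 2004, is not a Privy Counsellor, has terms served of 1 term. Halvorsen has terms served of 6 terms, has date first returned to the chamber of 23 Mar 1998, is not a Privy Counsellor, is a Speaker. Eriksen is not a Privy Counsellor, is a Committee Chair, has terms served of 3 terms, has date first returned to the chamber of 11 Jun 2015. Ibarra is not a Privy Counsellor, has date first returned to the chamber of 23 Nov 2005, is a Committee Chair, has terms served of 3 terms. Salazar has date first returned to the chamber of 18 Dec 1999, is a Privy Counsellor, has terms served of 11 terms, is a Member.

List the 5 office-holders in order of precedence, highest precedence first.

By parliamentary office: Halvorsen (Speaker); then Novak (Deputy Speaker); then Ibarra and Eriksen (Committee Chair); then Salazar (Member).
Ibarra and Eriksen are each not a Privy Counsellor, so the next rule applies.
Ibarra and Eriksen both have terms served 3 terms, so the next rule applies.
Among Ibarra and Eriksen, by date first returned to the chamber (earlier first): Ibarra (23 Nov 2005) before Eriksen (11 Jun 2015).
Full order: Halvorsen, Novak, Ibarra, Eriksen, Salazar.

Halvorsen, Novak, Ibarra, Eriksen, Salazar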